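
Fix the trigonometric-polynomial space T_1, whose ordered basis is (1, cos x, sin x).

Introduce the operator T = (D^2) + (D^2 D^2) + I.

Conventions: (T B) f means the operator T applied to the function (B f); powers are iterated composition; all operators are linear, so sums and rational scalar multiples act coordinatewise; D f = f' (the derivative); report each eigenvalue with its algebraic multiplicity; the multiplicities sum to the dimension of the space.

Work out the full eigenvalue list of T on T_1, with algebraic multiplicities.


image of 1: 1
image of cos x: cos x
image of sin x: sin x
the matrix is diagonal; its diagonal is (1, 1, 1)
for a triangular matrix the eigenvalues are the diagonal entries, with algebraic multiplicity their repetition count

λ = 1 (multiplicity 3)


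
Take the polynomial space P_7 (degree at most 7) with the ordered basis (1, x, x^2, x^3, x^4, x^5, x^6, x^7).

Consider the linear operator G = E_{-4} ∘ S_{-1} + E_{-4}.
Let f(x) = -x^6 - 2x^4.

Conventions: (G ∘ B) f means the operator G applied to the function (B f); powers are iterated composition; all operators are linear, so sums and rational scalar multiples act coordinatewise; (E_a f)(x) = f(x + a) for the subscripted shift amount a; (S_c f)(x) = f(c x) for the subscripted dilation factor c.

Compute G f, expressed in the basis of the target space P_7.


the result is g(x) = -2x^6 + 48x^5 - 484x^4 + 2624x^3 - 8064x^2 + 13312x - 9216

S_{-1} f = -x^6 - 2x^4
E_{-4} S_{-1} f = -x^6 + 24x^5 - 242x^4 + 1312x^3 - 4032x^2 + 6656x - 4608
E_{-4} f = -x^6 + 24x^5 - 242x^4 + 1312x^3 - 4032x^2 + 6656x - 4608
(E_{-4} ∘ S_{-1} + E_{-4}) f = -2x^6 + 48x^5 - 484x^4 + 2624x^3 - 8064x^2 + 13312x - 9216


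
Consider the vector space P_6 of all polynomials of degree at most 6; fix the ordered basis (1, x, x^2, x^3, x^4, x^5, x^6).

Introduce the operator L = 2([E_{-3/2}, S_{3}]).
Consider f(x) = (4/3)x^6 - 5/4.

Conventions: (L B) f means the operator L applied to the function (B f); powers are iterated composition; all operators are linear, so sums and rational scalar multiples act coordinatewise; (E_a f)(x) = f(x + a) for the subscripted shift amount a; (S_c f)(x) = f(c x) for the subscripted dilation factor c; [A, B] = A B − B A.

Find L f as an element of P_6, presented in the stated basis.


S_{3} f = 972x^6 - 5/4
E_{-3/2} S_{3} f = 972x^6 - 8748x^5 + 32805x^4 - 65610x^3 + (295245/4)x^2 - (177147/4)x + 177127/16
E_{-3/2} f = (4/3)x^6 - 12x^5 + 45x^4 - 90x^3 + (405/4)x^2 - (243/4)x + 223/16
S_{3} E_{-3/2} f = 972x^6 - 2916x^5 + 3645x^4 - 2430x^3 + (3645/4)x^2 - (729/4)x + 223/16
[E_{-3/2}, S_{3}] f = -5832x^5 + 29160x^4 - 63180x^3 + 72900x^2 - (88209/2)x + 22113/2
(2([E_{-3/2}, S_{3}])) f = -11664x^5 + 58320x^4 - 126360x^3 + 145800x^2 - 88209x + 22113

g(x) = -11664x^5 + 58320x^4 - 126360x^3 + 145800x^2 - 88209x + 22113


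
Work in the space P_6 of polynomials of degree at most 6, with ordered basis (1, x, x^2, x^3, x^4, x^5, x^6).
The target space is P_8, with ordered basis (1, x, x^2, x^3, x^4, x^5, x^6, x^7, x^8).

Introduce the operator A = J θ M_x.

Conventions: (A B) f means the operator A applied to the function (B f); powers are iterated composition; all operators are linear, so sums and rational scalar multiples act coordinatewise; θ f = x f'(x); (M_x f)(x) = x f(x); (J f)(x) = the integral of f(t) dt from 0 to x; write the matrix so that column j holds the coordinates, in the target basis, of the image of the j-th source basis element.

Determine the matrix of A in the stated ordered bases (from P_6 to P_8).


image of 1: (1/2)x^2
image of x: (2/3)x^3
image of x^2: (3/4)x^4
image of x^3: (4/5)x^5
image of x^4: (5/6)x^6
image of x^5: (6/7)x^7
image of x^6: (7/8)x^8
each image's coordinates form column j of the matrix

the matrix is [[0, 0, 0, 0, 0, 0, 0]; [0, 0, 0, 0, 0, 0, 0]; [1/2, 0, 0, 0, 0, 0, 0]; [0, 2/3, 0, 0, 0, 0, 0]; [0, 0, 3/4, 0, 0, 0, 0]; [0, 0, 0, 4/5, 0, 0, 0]; [0, 0, 0, 0, 5/6, 0, 0]; [0, 0, 0, 0, 0, 6/7, 0]; [0, 0, 0, 0, 0, 0, 7/8]] (rows listed top to bottom)


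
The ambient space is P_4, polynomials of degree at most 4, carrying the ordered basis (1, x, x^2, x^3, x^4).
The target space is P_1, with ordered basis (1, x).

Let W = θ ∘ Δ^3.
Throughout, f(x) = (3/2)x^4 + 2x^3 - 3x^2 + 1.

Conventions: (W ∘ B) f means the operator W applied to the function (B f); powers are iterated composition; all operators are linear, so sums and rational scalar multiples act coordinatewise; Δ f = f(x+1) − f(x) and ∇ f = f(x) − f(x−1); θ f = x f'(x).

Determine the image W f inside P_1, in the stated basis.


Δ f = 6x^3 + 15x^2 + 6x + 1/2
Δ Δ f = 18x^2 + 48x + 27
Δ Δ Δ f = 36x + 66
θ Δ^3 f = 36x

g(x) = 36x


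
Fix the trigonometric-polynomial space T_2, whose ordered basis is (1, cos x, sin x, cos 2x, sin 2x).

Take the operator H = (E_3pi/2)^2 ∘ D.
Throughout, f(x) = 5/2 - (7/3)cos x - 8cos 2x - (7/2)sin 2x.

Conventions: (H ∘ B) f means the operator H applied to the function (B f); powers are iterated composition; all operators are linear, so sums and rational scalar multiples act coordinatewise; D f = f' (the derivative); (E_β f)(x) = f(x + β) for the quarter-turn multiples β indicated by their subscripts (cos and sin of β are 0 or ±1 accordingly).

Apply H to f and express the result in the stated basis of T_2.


g(x) = -(7/3)sin x - 7cos 2x + 16sin 2x

D f = (7/3)sin x - 7cos 2x + 16sin 2x
E_3pi/2 D f = -(7/3)cos x + 7cos 2x - 16sin 2x
E_3pi/2 E_3pi/2 D f = -(7/3)sin x - 7cos 2x + 16sin 2x


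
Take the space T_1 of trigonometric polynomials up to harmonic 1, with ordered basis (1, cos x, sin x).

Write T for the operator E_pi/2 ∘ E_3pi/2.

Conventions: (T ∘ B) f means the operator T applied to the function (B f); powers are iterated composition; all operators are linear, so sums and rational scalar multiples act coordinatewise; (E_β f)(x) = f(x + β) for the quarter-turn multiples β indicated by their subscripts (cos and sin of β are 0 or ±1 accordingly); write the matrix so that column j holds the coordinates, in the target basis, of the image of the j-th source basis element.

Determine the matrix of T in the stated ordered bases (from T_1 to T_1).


image of 1: 1
image of cos x: cos x
image of sin x: sin x
each image's coordinates form column j of the matrix

the matrix is [[1, 0, 0]; [0, 1, 0]; [0, 0, 1]] (rows listed top to bottom)


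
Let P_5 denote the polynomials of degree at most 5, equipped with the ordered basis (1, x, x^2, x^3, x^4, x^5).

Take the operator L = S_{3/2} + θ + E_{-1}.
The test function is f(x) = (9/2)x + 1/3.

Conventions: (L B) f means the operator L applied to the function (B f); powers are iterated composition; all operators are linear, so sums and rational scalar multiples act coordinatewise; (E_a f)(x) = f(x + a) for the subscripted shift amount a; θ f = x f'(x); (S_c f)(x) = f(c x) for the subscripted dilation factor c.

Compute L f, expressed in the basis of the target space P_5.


the result is g(x) = (63/4)x - 23/6

S_{3/2} f = (27/4)x + 1/3
θ f = (9/2)x
E_{-1} f = (9/2)x - 25/6
(S_{3/2} + θ + E_{-1}) f = (63/4)x - 23/6


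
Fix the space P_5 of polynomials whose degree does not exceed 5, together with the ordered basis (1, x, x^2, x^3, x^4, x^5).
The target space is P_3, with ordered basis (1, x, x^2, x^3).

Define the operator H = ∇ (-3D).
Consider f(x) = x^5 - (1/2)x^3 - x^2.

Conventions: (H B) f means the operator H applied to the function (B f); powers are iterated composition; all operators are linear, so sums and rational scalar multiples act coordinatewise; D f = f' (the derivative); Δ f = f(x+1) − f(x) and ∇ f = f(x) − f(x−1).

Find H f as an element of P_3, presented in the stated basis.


D f = 5x^4 - (3/2)x^2 - 2x
(-3D) f = -15x^4 + (9/2)x^2 + 6x
∇ (-3D) f = -60x^3 + 90x^2 - 51x + 33/2

the result is g(x) = -60x^3 + 90x^2 - 51x + 33/2


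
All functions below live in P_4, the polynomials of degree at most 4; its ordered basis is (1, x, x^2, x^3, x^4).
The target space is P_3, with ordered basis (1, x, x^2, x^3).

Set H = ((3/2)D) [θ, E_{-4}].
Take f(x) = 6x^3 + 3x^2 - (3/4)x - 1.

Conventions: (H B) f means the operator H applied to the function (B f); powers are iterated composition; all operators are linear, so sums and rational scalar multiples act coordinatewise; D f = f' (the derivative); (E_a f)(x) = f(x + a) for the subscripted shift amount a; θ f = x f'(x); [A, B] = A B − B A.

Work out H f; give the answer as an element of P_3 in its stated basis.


E_{-4} f = 6x^3 - 69x^2 + (1053/4)x - 334
θ E_{-4} f = 18x^3 - 138x^2 + (1053/4)x
θ f = 18x^3 + 6x^2 - (3/4)x
E_{-4} θ f = 18x^3 - 210x^2 + (3261/4)x - 1053
[θ, E_{-4}] f = 72x^2 - 552x + 1053
D [θ, E_{-4}] f = 144x - 552
((3/2)D) [θ, E_{-4}] f = 216x - 828

the image equals g(x) = 216x - 828


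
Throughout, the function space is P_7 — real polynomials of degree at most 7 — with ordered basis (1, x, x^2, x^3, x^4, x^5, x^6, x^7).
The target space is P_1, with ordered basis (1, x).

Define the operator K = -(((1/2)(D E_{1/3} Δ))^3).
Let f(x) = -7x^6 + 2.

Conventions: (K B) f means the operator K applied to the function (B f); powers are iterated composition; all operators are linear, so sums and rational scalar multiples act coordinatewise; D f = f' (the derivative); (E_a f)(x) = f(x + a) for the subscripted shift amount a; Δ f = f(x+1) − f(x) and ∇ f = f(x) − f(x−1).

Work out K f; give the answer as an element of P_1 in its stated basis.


Δ f = -42x^5 - 105x^4 - 140x^3 - 105x^2 - 42x - 7
E_{1/3} Δ f = -42x^5 - 175x^4 - (980/3)x^3 - (2975/9)x^2 - (4774/27)x - 3185/81
D E_{1/3} Δ f = -210x^4 - 700x^3 - 980x^2 - (5950/9)x - 4774/27
((1/2)(D E_{1/3} Δ)) f = -105x^4 - 350x^3 - 490x^2 - (2975/9)x - 2387/27
Δ ((1/2)(D E_{1/3} Δ)) f = -420x^3 - 1680x^2 - 2450x - 11480/9
E_{1/3} Δ ((1/2)(D E_{1/3} Δ)) f = -420x^3 - 2100x^2 - 3710x - 20650/9
D E_{1/3} Δ ((1/2)(D E_{1/3} Δ)) f = -1260x^2 - 4200x - 3710
((1/2)(D E_{1/3} Δ)) ((1/2)(D E_{1/3} Δ)) f = -630x^2 - 2100x - 1855
Δ ((1/2)(D E_{1/3} Δ)) ((1/2)(D E_{1/3} Δ)) f = -1260x - 2730
E_{1/3} Δ ((1/2)(D E_{1/3} Δ)) ((1/2)(D E_{1/3} Δ)) f = -1260x - 3150
D E_{1/3} Δ ((1/2)(D E_{1/3} Δ)) ((1/2)(D E_{1/3} Δ)) f = -1260
((1/2)(D E_{1/3} Δ)) ((1/2)(D E_{1/3} Δ)) ((1/2)(D E_{1/3} Δ)) f = -630
(-(((1/2)(D E_{1/3} Δ))^3)) f = 630

g(x) = 630


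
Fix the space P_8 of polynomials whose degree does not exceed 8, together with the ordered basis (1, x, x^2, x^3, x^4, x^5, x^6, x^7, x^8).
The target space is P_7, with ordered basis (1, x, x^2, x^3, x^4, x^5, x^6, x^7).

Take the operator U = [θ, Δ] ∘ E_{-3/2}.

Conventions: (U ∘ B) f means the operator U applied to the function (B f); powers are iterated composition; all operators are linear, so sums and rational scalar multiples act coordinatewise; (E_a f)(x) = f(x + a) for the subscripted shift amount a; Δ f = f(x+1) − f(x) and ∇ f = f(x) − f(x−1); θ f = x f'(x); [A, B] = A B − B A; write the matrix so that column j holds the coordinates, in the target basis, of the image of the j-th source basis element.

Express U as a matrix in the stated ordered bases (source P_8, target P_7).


the matrix is [[0, -1, 1, -3/4, 1/2, -5/16, 3/16, -7/64, 1/16]; [0, 0, -2, 3, -3, 5/2, -15/8, 21/16, -7/8]; [0, 0, 0, -3, 6, -15/2, 15/2, -105/16, 21/4]; [0, 0, 0, 0, -4, 10, -15, 35/2, -35/2]; [0, 0, 0, 0, 0, -5, 15, -105/4, 35]; [0, 0, 0, 0, 0, 0, -6, 21, -42]; [0, 0, 0, 0, 0, 0, 0, -7, 28]; [0, 0, 0, 0, 0, 0, 0, 0, -8]] (rows listed top to bottom)

image of 1: 0
image of x: -1
image of x^2: -2x + 1
image of x^3: -3x^2 + 3x - 3/4
image of x^4: -4x^3 + 6x^2 - 3x + 1/2
image of x^5: -5x^4 + 10x^3 - (15/2)x^2 + (5/2)x - 5/16
image of x^6: -6x^5 + 15x^4 - 15x^3 + (15/2)x^2 - (15/8)x + 3/16
image of x^7: -7x^6 + 21x^5 - (105/4)x^4 + (35/2)x^3 - (105/16)x^2 + (21/16)x - 7/64
image of x^8: -8x^7 + 28x^6 - 42x^5 + 35x^4 - (35/2)x^3 + (21/4)x^2 - (7/8)x + 1/16
each image's coordinates form column j of the matrix


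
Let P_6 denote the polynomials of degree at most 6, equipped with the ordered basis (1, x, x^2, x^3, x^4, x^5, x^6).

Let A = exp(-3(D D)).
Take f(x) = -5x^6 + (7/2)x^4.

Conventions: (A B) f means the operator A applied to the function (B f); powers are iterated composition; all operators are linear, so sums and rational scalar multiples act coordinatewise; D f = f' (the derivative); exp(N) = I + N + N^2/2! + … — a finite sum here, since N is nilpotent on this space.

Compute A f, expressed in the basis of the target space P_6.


g(x) = -5x^6 + (907/2)x^4 - 8226x^2 + 16578

order-1 term: 450x^4 - 126x^2
order-2 term: -8100x^2 + 378
order-3 term: 16200
the series for exp(-3(D D)) f terminates at order 3
exp(-3(D D)) f = -5x^6 + (907/2)x^4 - 8226x^2 + 16578


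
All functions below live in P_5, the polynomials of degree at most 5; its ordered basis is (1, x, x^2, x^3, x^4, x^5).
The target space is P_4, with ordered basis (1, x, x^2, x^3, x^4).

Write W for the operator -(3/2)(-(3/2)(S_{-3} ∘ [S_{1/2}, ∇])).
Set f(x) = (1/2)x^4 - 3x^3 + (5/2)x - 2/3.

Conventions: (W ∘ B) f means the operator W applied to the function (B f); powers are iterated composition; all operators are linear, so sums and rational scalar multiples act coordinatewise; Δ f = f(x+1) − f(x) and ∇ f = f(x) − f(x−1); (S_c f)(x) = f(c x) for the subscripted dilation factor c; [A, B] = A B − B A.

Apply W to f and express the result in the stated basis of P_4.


∇ f = 2x^3 - 12x^2 + 11x - 1
S_{1/2} ∇ f = (1/4)x^3 - 3x^2 + (11/2)x - 1
S_{1/2} f = (1/32)x^4 - (3/8)x^3 + (5/4)x - 2/3
∇ S_{1/2} f = (1/8)x^3 - (21/16)x^2 + (5/4)x + 27/32
[S_{1/2}, ∇] f = (1/8)x^3 - (27/16)x^2 + (17/4)x - 59/32
S_{-3} [S_{1/2}, ∇] f = -(27/8)x^3 - (243/16)x^2 - (51/4)x - 59/32
(-(3/2)(S_{-3} ∘ [S_{1/2}, ∇])) f = (81/16)x^3 + (729/32)x^2 + (153/8)x + 177/64
(-(3/2)(-(3/2)(S_{-3} ∘ [S_{1/2}, ∇]))) f = -(243/32)x^3 - (2187/64)x^2 - (459/16)x - 531/128

the image equals g(x) = -(243/32)x^3 - (2187/64)x^2 - (459/16)x - 531/128


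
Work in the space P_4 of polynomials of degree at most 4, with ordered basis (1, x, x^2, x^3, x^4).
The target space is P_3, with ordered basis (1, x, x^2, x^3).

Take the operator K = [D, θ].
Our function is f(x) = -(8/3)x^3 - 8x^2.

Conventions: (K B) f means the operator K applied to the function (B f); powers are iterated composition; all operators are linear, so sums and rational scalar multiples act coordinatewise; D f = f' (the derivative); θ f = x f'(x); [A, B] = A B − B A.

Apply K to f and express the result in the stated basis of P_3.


θ f = -8x^3 - 16x^2
D θ f = -24x^2 - 32x
D f = -8x^2 - 16x
θ D f = -16x^2 - 16x
[D, θ] f = -8x^2 - 16x

the image equals g(x) = -8x^2 - 16x


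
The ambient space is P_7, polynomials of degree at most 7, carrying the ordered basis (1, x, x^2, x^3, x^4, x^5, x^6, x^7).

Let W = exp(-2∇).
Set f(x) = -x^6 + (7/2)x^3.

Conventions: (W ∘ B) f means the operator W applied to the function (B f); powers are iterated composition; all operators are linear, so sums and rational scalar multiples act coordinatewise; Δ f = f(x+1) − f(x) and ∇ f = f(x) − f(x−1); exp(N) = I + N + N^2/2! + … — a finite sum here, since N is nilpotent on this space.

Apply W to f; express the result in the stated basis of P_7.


the result is g(x) = -x^6 + 12x^5 - 90x^4 + (887/2)x^3 - 1431x^2 + 2787x - 2507

order-1 term: 12x^5 - 30x^4 + 40x^3 - 51x^2 + 33x - 9
order-2 term: -60x^4 + 240x^3 - 420x^2 + 402x - 166
order-3 term: 160x^3 - 720x^2 + 1200x - 748
order-4 term: -240x^2 + 960x - 1040
order-5 term: 192x - 480
order-6 term: -64
the series for exp(-2∇) f terminates at order 6
exp(-2∇) f = -x^6 + 12x^5 - 90x^4 + (887/2)x^3 - 1431x^2 + 2787x - 2507


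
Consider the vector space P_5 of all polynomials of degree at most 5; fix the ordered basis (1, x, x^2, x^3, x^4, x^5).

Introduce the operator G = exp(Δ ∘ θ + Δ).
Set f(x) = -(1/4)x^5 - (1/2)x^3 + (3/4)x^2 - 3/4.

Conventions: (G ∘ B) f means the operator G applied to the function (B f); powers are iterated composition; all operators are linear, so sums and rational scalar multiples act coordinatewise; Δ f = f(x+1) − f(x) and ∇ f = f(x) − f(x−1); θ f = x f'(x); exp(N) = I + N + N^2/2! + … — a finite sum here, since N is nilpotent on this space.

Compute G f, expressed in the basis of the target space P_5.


order-1 term: -(15/2)x^4 - 15x^3 - 21x^2 - 9x - 5/4
order-2 term: -75x^3 - (405/2)x^2 - 228x - 357/4
order-3 term: -300x^2 - 705x - 909/2
order-4 term: -450x - 1155/2
order-5 term: -180
the series for exp(Δ ∘ θ + Δ) f terminates at order 5
exp(Δ ∘ θ + Δ) f = -(1/4)x^5 - (15/2)x^4 - (181/2)x^3 - (2091/4)x^2 - 1392x - 5213/4

g(x) = -(1/4)x^5 - (15/2)x^4 - (181/2)x^3 - (2091/4)x^2 - 1392x - 5213/4


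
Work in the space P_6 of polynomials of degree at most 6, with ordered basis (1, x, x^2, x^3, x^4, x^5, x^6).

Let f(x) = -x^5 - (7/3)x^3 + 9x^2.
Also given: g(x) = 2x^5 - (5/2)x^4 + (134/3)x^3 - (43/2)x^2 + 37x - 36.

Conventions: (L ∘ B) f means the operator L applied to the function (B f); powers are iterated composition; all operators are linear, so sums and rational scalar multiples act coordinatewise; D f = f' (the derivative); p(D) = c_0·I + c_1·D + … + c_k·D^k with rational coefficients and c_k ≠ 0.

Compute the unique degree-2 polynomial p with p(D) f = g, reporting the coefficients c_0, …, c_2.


p(D) = -2·I + (1/2)·D − 2·D^2, i.e. c_0 = -2, c_1 = 1/2, c_2 = -2

D^0 f = -x^5 - (7/3)x^3 + 9x^2
D^1 f = -5x^4 - 7x^2 + 18x
D^2 f = -20x^3 - 14x + 18
matching coefficients of g against c_0 f + c_1 Df + … from the top degree down determines the c_i
solution: c_0 = -2, c_1 = 1/2, c_2 = -2


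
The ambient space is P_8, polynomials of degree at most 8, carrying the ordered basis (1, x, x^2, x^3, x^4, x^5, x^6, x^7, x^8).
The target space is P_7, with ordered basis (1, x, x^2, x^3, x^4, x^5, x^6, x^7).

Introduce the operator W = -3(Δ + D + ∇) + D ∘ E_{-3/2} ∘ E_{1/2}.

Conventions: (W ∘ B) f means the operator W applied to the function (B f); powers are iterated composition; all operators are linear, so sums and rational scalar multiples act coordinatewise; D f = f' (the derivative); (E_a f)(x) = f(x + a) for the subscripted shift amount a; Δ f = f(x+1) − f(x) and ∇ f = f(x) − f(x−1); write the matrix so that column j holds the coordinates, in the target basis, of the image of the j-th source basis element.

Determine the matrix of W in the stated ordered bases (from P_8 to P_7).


the matrix is [[0, -8, -2, -3, -4, -1, -6, 1, -8]; [0, 0, -16, -6, -12, -20, -6, -42, 8]; [0, 0, 0, -24, -12, -30, -60, -21, -168]; [0, 0, 0, 0, -32, -20, -60, -140, -56]; [0, 0, 0, 0, 0, -40, -30, -105, -280]; [0, 0, 0, 0, 0, 0, -48, -42, -168]; [0, 0, 0, 0, 0, 0, 0, -56, -56]; [0, 0, 0, 0, 0, 0, 0, 0, -64]] (rows listed top to bottom)

image of 1: 0
image of x: -8
image of x^2: -16x - 2
image of x^3: -24x^2 - 6x - 3
image of x^4: -32x^3 - 12x^2 - 12x - 4
image of x^5: -40x^4 - 20x^3 - 30x^2 - 20x - 1
image of x^6: -48x^5 - 30x^4 - 60x^3 - 60x^2 - 6x - 6
image of x^7: -56x^6 - 42x^5 - 105x^4 - 140x^3 - 21x^2 - 42x + 1
image of x^8: -64x^7 - 56x^6 - 168x^5 - 280x^4 - 56x^3 - 168x^2 + 8x - 8
each image's coordinates form column j of the matrix


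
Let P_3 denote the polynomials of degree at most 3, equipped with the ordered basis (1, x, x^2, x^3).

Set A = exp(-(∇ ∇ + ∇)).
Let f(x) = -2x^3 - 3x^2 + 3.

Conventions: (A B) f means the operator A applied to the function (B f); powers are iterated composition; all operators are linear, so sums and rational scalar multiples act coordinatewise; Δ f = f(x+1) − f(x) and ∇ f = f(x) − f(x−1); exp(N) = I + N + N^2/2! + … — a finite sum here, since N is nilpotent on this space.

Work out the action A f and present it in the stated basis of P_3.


order-1 term: 6x^2 + 12x - 7
order-2 term: -6x - 9
order-3 term: 2
the series for exp(-(∇ ∇ + ∇)) f terminates at order 3
exp(-(∇ ∇ + ∇)) f = -2x^3 + 3x^2 + 6x - 11

g(x) = -2x^3 + 3x^2 + 6x - 11


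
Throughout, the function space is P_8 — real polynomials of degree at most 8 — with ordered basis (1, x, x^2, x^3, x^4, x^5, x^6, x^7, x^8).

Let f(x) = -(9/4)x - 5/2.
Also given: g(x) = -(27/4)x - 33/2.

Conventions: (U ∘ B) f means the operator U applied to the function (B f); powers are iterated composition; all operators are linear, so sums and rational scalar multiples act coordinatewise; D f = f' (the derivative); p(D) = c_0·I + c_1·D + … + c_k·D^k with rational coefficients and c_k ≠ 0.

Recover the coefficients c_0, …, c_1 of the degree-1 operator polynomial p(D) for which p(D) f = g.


p(D) = 3·I + 4·D, i.e. c_0 = 3, c_1 = 4

D^0 f = -(9/4)x - 5/2
D^1 f = -9/4
matching coefficients of g against c_0 f + c_1 Df + … from the top degree down determines the c_i
solution: c_0 = 3, c_1 = 4


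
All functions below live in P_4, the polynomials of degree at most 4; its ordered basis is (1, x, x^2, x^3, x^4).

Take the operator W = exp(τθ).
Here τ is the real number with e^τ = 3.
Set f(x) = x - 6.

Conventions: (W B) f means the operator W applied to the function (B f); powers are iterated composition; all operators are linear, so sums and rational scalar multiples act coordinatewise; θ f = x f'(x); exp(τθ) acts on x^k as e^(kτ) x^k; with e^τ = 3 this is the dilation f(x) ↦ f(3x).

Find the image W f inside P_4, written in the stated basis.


the result is g(x) = 3x - 6

exp(τθ) x^k = e^(kτ) x^k; with e^τ = 3 this sends x^k to 3^k x^k
x ↦ 3 x
applying this coordinatewise to f: exp(τθ) f = 3x - 6


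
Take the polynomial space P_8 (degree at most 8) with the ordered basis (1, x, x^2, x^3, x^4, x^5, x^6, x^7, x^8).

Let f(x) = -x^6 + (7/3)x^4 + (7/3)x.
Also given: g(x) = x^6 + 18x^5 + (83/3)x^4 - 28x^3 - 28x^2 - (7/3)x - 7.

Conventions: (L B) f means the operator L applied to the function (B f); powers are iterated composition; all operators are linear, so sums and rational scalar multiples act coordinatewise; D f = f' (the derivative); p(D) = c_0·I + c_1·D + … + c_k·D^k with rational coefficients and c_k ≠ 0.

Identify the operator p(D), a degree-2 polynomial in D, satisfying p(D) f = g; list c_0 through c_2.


p(D) = -I − 3·D − D^2, i.e. c_0 = -1, c_1 = -3, c_2 = -1

D^0 f = -x^6 + (7/3)x^4 + (7/3)x
D^1 f = -6x^5 + (28/3)x^3 + 7/3
D^2 f = -30x^4 + 28x^2
matching coefficients of g against c_0 f + c_1 Df + … from the top degree down determines the c_i
solution: c_0 = -1, c_1 = -3, c_2 = -1


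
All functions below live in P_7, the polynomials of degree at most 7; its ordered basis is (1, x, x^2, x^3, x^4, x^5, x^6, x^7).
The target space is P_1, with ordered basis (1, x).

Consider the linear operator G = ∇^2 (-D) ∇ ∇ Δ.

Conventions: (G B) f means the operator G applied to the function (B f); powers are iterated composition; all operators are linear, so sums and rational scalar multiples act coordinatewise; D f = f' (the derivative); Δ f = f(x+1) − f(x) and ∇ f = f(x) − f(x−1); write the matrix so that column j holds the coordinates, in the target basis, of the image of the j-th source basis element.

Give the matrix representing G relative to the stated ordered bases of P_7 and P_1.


the matrix is [[0, 0, 0, 0, 0, 0, -720, 7560]; [0, 0, 0, 0, 0, 0, 0, -5040]] (rows listed top to bottom)

image of 1: 0
image of x: 0
image of x^2: 0
image of x^3: 0
image of x^4: 0
image of x^5: 0
image of x^6: -720
image of x^7: -5040x + 7560
each image's coordinates form column j of the matrix


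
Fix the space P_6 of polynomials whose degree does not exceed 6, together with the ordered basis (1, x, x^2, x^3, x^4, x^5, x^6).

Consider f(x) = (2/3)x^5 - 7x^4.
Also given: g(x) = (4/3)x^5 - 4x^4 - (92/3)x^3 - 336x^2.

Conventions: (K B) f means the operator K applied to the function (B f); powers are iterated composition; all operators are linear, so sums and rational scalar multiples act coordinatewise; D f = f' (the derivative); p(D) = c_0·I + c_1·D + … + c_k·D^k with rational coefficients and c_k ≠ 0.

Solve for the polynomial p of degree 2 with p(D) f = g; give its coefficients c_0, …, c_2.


D^0 f = (2/3)x^5 - 7x^4
D^1 f = (10/3)x^4 - 28x^3
D^2 f = (40/3)x^3 - 84x^2
matching coefficients of g against c_0 f + c_1 Df + … from the top degree down determines the c_i
solution: c_0 = 2, c_1 = 3, c_2 = 4

p(D) = 2·I + 3·D + 4·D^2, i.e. c_0 = 2, c_1 = 3, c_2 = 4


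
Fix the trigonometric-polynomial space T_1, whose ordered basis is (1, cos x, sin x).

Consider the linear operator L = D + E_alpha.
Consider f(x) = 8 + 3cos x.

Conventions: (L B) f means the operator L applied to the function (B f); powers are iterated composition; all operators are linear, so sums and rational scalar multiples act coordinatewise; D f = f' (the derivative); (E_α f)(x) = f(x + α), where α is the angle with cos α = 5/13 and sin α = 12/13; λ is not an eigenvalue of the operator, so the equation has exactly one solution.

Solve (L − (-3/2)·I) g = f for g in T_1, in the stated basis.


write g with unknown coordinates in the stated basis and equate coefficients in (L − (-3/2)·I) g = f
solving from the highest basis element down gives g = 16/5 + (294/377)cos x + (300/377)sin x
check: L g = 16/5 + (690/377)cos x - (450/377)sin x
so L g − (-3/2)·g = 8 + 3cos x = f ✓

g(x) = 16/5 + (294/377)cos x + (300/377)sin x


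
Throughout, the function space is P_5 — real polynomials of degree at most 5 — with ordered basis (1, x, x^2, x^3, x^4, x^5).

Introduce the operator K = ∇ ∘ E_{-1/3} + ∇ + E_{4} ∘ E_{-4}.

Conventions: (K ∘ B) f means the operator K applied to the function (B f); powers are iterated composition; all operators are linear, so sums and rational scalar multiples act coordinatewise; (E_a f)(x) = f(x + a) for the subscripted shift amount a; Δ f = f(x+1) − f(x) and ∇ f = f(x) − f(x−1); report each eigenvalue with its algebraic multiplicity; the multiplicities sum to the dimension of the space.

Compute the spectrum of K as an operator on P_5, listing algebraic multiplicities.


image of 1: 1
image of x: x + 2
image of x^2: x^2 + 4x - 8/3
image of x^3: x^3 + 6x^2 - 8x + 10/3
image of x^4: x^4 + 8x^3 - 16x^2 + (40/3)x - 112/27
image of x^5: x^5 + 10x^4 - (80/3)x^3 + (100/3)x^2 - (560/27)x + 422/81
the matrix is upper triangular; its diagonal is (1, 1, 1, 1, 1, 1)
for a triangular matrix the eigenvalues are the diagonal entries, with algebraic multiplicity their repetition count

λ = 1 (multiplicity 6)


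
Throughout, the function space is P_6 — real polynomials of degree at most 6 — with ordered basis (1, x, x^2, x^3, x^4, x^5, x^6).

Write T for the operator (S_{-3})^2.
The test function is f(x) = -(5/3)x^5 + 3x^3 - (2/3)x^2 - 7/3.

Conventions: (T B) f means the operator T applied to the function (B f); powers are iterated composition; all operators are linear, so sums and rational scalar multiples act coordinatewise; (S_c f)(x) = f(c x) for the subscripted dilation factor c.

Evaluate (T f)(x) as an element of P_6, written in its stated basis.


g(x) = -98415x^5 + 2187x^3 - 54x^2 - 7/3

S_{-3} f = 405x^5 - 81x^3 - 6x^2 - 7/3
S_{-3} S_{-3} f = -98415x^5 + 2187x^3 - 54x^2 - 7/3


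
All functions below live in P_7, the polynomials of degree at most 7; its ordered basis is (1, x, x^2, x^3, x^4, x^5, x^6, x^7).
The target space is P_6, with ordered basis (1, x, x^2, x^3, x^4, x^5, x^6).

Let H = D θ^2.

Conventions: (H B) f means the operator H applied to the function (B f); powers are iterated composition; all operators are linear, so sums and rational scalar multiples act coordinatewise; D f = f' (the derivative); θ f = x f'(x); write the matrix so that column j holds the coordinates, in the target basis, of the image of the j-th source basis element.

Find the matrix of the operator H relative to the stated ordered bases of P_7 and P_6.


image of 1: 0
image of x: 1
image of x^2: 8x
image of x^3: 27x^2
image of x^4: 64x^3
image of x^5: 125x^4
image of x^6: 216x^5
image of x^7: 343x^6
each image's coordinates form column j of the matrix

the matrix is [[0, 1, 0, 0, 0, 0, 0, 0]; [0, 0, 8, 0, 0, 0, 0, 0]; [0, 0, 0, 27, 0, 0, 0, 0]; [0, 0, 0, 0, 64, 0, 0, 0]; [0, 0, 0, 0, 0, 125, 0, 0]; [0, 0, 0, 0, 0, 0, 216, 0]; [0, 0, 0, 0, 0, 0, 0, 343]] (rows listed top to bottom)


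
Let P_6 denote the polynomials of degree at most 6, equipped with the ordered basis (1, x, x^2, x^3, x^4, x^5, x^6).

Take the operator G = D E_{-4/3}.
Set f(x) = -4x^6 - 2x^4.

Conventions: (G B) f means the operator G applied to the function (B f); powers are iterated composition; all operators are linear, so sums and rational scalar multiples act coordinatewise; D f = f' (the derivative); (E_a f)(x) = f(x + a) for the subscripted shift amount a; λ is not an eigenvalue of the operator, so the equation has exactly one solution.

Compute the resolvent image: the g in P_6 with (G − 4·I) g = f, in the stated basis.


the result is g(x) = x^6 + (3/2)x^5 - (61/8)x^4 + (217/24)x^3 + (6257/288)x^2 - (72509/1728)x + 98713/20736

write g with unknown coordinates in the stated basis and equate coefficients in (G − 4·I) g = f
solving from the highest basis element down gives g = x^6 + (3/2)x^5 - (61/8)x^4 + (217/24)x^3 + (6257/288)x^2 - (72509/1728)x + 98713/20736
check: G g = 6x^5 - (65/2)x^4 + (217/6)x^3 + (6257/72)x^2 - (72509/432)x + 98713/5184
so G g − 4·g = -4x^6 - 2x^4 = f ✓


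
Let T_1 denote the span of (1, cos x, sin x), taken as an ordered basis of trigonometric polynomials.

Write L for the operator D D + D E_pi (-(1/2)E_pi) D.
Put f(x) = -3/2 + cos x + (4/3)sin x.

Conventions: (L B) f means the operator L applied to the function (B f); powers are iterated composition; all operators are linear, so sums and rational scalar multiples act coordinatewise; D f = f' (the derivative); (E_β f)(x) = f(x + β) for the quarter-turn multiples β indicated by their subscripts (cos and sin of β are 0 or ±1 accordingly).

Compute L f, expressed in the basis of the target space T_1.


the image equals g(x) = -(1/2)cos x - (2/3)sin x

D f = (4/3)cos x - sin x
D D f = -cos x - (4/3)sin x
D f = (4/3)cos x - sin x
E_pi D f = -(4/3)cos x + sin x
(-(1/2)E_pi) D f = (2/3)cos x - (1/2)sin x
E_pi ((-(1/2)E_pi) D) f = -(2/3)cos x + (1/2)sin x
D E_pi ((-(1/2)E_pi) D) f = (1/2)cos x + (2/3)sin x
(D D + D E_pi (-(1/2)E_pi) D) f = -(1/2)cos x - (2/3)sin x


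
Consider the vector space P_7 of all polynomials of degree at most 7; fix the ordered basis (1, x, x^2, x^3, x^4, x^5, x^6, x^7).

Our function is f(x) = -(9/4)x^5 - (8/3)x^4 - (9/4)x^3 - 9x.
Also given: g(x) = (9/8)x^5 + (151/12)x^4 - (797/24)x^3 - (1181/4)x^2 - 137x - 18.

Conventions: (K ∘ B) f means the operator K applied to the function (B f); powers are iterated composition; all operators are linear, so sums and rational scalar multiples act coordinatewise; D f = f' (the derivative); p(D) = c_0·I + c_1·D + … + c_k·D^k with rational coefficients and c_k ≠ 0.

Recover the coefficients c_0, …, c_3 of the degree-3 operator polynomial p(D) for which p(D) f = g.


D^0 f = -(9/4)x^5 - (8/3)x^4 - (9/4)x^3 - 9x
D^1 f = -(45/4)x^4 - (32/3)x^3 - (27/4)x^2 - 9
D^2 f = -45x^3 - 32x^2 - (27/2)x
D^3 f = -135x^2 - 64x - 27/2
matching coefficients of g against c_0 f + c_1 Df + … from the top degree down determines the c_i
solution: c_0 = -1/2, c_1 = -1, c_2 = 1, c_3 = 2

c_0 = -1/2, c_1 = -1, c_2 = 1, c_3 = 2


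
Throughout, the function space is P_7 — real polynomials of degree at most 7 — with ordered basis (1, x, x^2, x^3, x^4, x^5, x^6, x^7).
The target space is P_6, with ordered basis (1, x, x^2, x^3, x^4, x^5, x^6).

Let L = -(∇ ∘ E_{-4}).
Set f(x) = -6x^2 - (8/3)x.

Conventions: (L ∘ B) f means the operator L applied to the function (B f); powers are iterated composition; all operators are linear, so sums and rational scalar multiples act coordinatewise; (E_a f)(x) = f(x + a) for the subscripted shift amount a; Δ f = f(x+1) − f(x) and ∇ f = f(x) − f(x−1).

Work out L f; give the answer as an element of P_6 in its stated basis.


E_{-4} f = -6x^2 + (136/3)x - 256/3
∇ E_{-4} f = -12x + 154/3
(-(∇ ∘ E_{-4})) f = 12x - 154/3

g(x) = 12x - 154/3


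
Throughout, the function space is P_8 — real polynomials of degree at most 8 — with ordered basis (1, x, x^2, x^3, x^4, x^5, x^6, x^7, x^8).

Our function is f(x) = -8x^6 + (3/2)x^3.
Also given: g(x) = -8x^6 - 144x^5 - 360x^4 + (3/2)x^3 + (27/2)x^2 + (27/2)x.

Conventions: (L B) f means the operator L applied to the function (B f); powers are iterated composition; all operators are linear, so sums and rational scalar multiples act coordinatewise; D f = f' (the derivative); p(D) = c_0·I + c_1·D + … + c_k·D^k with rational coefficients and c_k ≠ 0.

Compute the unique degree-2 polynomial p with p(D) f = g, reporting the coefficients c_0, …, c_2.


D^0 f = -8x^6 + (3/2)x^3
D^1 f = -48x^5 + (9/2)x^2
D^2 f = -240x^4 + 9x
matching coefficients of g against c_0 f + c_1 Df + … from the top degree down determines the c_i
solution: c_0 = 1, c_1 = 3, c_2 = 3/2

c_0 = 1, c_1 = 3, c_2 = 3/2


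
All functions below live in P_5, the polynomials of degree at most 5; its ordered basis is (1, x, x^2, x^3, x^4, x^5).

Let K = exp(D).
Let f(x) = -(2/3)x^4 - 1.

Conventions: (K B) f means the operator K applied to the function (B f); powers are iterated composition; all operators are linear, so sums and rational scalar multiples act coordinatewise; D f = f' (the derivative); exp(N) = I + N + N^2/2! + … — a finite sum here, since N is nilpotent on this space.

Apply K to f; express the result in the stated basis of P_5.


order-1 term: -(8/3)x^3
order-2 term: -4x^2
order-3 term: -(8/3)x
order-4 term: -2/3
the series for exp(D) f terminates at order 4
exp(D) f = -(2/3)x^4 - (8/3)x^3 - 4x^2 - (8/3)x - 5/3

g(x) = -(2/3)x^4 - (8/3)x^3 - 4x^2 - (8/3)x - 5/3


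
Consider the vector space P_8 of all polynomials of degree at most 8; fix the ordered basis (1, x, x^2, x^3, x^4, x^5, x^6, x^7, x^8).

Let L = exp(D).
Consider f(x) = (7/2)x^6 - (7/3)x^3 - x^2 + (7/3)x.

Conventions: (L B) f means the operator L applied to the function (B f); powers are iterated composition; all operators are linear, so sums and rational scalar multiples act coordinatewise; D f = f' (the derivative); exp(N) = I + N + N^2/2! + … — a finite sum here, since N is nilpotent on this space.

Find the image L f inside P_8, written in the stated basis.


order-1 term: 21x^5 - 7x^2 - 2x + 7/3
order-2 term: (105/2)x^4 - 7x - 1
order-3 term: 70x^3 - 7/3
order-4 term: (105/2)x^2
order-5 term: 21x
order-6 term: 7/2
the series for exp(D) f terminates at order 6
exp(D) f = (7/2)x^6 + 21x^5 + (105/2)x^4 + (203/3)x^3 + (89/2)x^2 + (43/3)x + 5/2

the result is g(x) = (7/2)x^6 + 21x^5 + (105/2)x^4 + (203/3)x^3 + (89/2)x^2 + (43/3)x + 5/2


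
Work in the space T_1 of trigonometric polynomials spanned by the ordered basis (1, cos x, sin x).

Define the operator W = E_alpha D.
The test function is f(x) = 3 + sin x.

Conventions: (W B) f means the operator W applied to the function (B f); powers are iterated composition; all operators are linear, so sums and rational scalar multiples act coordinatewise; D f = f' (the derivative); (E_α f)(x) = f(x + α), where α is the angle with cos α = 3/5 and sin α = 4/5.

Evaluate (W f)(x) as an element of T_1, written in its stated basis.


D f = cos x
E_alpha D f = (3/5)cos x - (4/5)sin x

g(x) = (3/5)cos x - (4/5)sin x


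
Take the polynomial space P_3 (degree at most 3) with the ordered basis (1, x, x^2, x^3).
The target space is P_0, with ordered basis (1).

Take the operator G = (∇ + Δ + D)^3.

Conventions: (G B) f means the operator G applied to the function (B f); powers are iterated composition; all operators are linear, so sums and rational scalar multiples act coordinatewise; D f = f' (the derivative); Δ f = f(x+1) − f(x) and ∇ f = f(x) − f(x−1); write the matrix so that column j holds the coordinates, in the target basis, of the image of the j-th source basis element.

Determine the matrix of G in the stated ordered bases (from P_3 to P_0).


the matrix is [[0, 0, 0, 162]] (rows listed top to bottom)

image of 1: 0
image of x: 0
image of x^2: 0
image of x^3: 162
each image's coordinates form column j of the matrix


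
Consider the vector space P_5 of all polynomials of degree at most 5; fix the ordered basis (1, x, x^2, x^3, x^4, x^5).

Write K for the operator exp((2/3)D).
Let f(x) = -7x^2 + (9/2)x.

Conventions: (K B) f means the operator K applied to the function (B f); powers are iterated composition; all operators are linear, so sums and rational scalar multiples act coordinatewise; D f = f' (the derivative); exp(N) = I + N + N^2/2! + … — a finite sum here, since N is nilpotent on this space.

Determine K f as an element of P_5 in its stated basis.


order-1 term: -(28/3)x + 3
order-2 term: -28/9
the series for exp((2/3)D) f terminates at order 2
exp((2/3)D) f = -7x^2 - (29/6)x - 1/9

g(x) = -7x^2 - (29/6)x - 1/9


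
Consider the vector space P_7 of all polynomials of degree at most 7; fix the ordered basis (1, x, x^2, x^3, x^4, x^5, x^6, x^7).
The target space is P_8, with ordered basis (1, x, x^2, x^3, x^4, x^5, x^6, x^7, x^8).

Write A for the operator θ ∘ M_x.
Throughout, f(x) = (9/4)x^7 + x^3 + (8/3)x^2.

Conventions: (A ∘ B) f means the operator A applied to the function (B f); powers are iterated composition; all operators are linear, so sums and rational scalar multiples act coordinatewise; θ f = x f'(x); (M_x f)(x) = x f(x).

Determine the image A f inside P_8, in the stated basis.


M_x f = (9/4)x^8 + x^4 + (8/3)x^3
θ M_x f = 18x^8 + 4x^4 + 8x^3

g(x) = 18x^8 + 4x^4 + 8x^3


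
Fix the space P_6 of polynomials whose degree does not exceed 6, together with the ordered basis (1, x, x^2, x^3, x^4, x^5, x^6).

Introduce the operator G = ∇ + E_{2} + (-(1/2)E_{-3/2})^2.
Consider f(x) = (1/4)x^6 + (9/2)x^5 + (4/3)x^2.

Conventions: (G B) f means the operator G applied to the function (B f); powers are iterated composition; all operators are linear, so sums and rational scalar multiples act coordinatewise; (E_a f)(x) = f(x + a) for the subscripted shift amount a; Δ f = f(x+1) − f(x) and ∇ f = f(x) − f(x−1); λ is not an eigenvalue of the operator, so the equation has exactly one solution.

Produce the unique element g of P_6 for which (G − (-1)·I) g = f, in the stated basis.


the result is g(x) = (1/9)x^6 + (4/3)x^5 - (95/9)x^4 + (80/9)x^3 + (2221/27)x^2 - (7580/27)x + 20219/81

write g with unknown coordinates in the stated basis and equate coefficients in (G − (-1)·I) g = f
solving from the highest basis element down gives g = (1/9)x^6 + (4/3)x^5 - (95/9)x^4 + (80/9)x^3 + (2221/27)x^2 - (7580/27)x + 20219/81
check: G g = (5/36)x^6 + (19/6)x^5 + (95/9)x^4 - (80/9)x^3 - (2185/27)x^2 + (7580/27)x - 20219/81
so G g − (-1)·g = (1/4)x^6 + (9/2)x^5 + (4/3)x^2 = f ✓


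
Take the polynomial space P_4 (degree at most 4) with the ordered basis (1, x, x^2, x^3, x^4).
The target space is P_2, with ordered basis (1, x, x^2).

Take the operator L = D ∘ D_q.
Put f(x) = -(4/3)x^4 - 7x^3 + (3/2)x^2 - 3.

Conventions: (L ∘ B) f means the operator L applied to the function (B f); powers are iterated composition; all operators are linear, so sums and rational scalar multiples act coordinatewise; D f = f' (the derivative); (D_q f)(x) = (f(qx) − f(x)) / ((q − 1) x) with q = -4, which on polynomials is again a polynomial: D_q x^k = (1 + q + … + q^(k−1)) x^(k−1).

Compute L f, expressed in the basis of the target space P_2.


D_q f = 68x^3 - 91x^2 - (9/2)x
D D_q f = 204x^2 - 182x - 9/2

the image equals g(x) = 204x^2 - 182x - 9/2


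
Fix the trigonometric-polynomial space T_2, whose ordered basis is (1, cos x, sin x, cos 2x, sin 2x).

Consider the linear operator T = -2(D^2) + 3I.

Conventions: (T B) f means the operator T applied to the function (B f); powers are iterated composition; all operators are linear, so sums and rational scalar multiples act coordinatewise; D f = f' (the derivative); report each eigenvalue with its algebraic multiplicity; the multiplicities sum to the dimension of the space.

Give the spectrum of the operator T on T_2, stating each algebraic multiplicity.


λ = 3 (multiplicity 1), λ = 5 (multiplicity 2), λ = 11 (multiplicity 2)

image of 1: 3
image of cos x: 5cos x
image of sin x: 5sin x
image of cos 2x: 11cos 2x
image of sin 2x: 11sin 2x
the matrix is diagonal; its diagonal is (3, 5, 5, 11, 11)
for a triangular matrix the eigenvalues are the diagonal entries, with algebraic multiplicity their repetition count
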